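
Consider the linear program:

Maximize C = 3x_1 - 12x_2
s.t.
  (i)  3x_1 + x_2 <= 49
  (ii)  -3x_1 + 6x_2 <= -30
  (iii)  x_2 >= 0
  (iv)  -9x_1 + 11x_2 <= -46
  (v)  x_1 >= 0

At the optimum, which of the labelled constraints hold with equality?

Vertices and C = 3x_1 - 12x_2:
  (108/7, 19/7) → C = 96/7
  (49/3, 0) → C = 49
  (10, 0) → C = 30

The maximum is at (49/3, 0). Substituting into each constraint, equality holds for (i) and (iii); the remaining constraints have slack.

(i) and (iii)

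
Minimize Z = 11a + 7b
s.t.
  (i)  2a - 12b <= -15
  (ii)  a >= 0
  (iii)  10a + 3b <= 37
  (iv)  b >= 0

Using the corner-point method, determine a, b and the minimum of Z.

Feasible corners and Z = 11a + 7b:
  (0, 5/4) → Z = 35/4
  (19/6, 16/9) → Z = 851/18
  (0, 37/3) → Z = 259/3

a = 0, b = 5/4, minimum Z = 35/4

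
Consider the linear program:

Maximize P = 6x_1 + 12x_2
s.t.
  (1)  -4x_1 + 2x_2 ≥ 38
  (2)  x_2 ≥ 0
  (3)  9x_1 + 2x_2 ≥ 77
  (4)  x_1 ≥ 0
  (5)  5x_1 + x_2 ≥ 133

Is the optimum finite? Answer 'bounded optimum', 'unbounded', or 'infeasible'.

unbounded

From the feasible point (114/7, 361/7), moving in the direction (0, 1) keeps every constraint satisfied while P increases without bound.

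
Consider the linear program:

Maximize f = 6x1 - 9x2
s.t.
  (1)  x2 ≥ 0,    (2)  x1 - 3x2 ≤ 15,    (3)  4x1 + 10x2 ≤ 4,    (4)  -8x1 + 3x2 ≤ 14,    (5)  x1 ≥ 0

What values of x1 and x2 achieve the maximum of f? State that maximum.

x1 = 1, x2 = 0, maximum f = 6

Extreme points and f = 6x1 - 9x2:
  (1, 0) → f = 6
  (0, 0) → f = 0
  (0, 2/5) → f = -18/5

At the optimal vertex, x2 = 0 and 4x1 + 10x2 = 4.
Solving simultaneously gives x1 = 1, x2 = 0.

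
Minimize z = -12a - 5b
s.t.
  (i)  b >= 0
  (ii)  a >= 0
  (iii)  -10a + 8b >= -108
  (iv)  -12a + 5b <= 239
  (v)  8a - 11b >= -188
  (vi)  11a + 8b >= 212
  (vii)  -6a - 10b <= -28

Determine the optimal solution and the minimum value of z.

a = 1346/23, b = 1372/23, minimum z = -23012/23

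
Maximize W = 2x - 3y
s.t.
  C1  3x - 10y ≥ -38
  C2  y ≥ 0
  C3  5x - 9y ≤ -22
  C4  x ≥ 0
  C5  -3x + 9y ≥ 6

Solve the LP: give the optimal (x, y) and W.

The optimum lies where 3x - 10y = -38 and 5x - 9y = -22.
Solving simultaneously gives x = 122/23, y = 124/23.

x = 122/23, y = 124/23, maximum W = -128/23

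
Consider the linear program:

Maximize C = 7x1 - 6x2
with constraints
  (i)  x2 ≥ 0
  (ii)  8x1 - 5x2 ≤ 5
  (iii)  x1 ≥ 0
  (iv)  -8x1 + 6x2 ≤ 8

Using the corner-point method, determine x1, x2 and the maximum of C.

Corner points and C = 7x1 - 6x2:
  (5/8, 0) → C = 35/8
  (0, 0) → C = 0
  (35/4, 13) → C = -67/4
  (0, 4/3) → C = -8

x1 = 5/8, x2 = 0, maximum C = 35/8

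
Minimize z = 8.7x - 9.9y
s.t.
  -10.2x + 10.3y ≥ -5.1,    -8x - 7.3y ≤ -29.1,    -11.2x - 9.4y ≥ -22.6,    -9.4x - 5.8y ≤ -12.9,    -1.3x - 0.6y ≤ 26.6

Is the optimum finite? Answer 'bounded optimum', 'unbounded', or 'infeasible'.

The boundaries -10.2x + 10.3y = -5.1 and -8x - 7.3y = -29.1 meet at (16848/7843, 12801/7843), but that point violates -11.2x - 9.4y ≥ -22.6. Every candidate vertex is excluded by some other constraint, so the feasible region is empty.

infeasible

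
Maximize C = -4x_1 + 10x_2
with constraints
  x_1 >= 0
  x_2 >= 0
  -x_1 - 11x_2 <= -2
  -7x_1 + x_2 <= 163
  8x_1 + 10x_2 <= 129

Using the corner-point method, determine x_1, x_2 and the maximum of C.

x_1 = 0, x_2 = 129/10, maximum C = 129

Extreme points and C = -4x_1 + 10x_2:
  (0, 2/11) → C = 20/11
  (0, 129/10) → C = 129
  (2, 0) → C = -8
  (129/8, 0) → C = -129/2

The optimum lies where x_1 = 0 and 8x_1 + 10x_2 = 129.
Solving simultaneously gives x_1 = 0, x_2 = 129/10.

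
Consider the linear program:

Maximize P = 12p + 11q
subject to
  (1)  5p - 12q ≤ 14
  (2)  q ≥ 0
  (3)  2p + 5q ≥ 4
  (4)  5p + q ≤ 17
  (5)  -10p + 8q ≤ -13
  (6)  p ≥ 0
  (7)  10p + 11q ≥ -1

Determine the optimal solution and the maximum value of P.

At the optimal vertex, 5p + q = 17 and -10p + 8q = -13.
Solving simultaneously gives p = 149/50, q = 21/10.

p = 149/50, q = 21/10, maximum P = 2943/50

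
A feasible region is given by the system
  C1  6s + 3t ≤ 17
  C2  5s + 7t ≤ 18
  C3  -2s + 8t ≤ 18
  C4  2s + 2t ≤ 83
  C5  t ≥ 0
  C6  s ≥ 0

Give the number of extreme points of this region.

Intersecting each pair of boundary lines and keeping only the points that satisfy every inequality leaves:
  (65/27, 23/27)
  (17/6, 0)
  (1/3, 7/3)
  (0, 9/4)
  (0, 0)

5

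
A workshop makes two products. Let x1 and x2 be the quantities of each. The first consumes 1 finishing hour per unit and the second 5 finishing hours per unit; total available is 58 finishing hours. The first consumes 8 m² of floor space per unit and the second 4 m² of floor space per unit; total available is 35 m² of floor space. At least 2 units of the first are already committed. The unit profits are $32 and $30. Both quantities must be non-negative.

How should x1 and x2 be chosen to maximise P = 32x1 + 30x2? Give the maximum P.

Corner points and P = 32x1 + 30x2:
  (35/8, 0) → P = 140
  (2, 0) → P = 64
  (2, 19/4) → P = 413/2

The binding constraints are 8x1 + 4x2 = 35 and x1 = 2.
Solving simultaneously gives x1 = 2, x2 = 19/4.

x1 = 2, x2 = 19/4, maximum P = 413/2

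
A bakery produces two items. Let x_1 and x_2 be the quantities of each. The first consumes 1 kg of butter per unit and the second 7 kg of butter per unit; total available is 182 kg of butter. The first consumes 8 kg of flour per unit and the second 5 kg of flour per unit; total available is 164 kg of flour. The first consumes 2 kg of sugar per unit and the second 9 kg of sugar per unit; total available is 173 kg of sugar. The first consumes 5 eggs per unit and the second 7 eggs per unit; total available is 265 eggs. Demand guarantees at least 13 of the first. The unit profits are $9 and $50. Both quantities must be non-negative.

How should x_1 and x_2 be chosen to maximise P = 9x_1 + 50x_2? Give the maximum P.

x_1 = 13, x_2 = 12, maximum P = 717

Vertices and P = 9x_1 + 50x_2:
  (41/2, 0) → P = 369/2
  (13, 0) → P = 117
  (13, 12) → P = 717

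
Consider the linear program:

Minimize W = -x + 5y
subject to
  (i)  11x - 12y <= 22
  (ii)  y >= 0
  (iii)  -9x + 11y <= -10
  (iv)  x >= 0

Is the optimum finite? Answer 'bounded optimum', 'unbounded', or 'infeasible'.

Feasible corners and W = -x + 5y:
  (2, 0) → W = -2
  (122/13, 88/13) → W = 318/13
  (10/9, 0) → W = -10/9
The feasible region has finitely many vertices and no improving ray; the minimum is -2 at (2, 0).

bounded optimum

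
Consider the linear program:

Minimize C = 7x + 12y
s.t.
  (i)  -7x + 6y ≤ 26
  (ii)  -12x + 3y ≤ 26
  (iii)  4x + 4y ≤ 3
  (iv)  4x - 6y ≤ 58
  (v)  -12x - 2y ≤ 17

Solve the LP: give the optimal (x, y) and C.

x = 7/40, y = -191/20, minimum C = -907/8

Corner points and C = 7x + 12y:
  (-19/12, 7/3) → C = 203/12
  (-103/60, 9/5) → C = 115/12
  (25/4, -11/2) → C = -89/4
  (7/40, -191/20) → C = -907/8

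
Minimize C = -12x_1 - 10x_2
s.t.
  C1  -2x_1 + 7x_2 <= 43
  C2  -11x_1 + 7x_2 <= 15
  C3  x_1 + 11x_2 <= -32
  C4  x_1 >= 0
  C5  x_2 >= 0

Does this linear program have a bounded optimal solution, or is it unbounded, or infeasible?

infeasible

The boundaries -2x_1 + 7x_2 = 43 and -11x_1 + 7x_2 = 15 meet at (28/9, 443/63), but that point violates x_1 + 11x_2 ≤ -32. Every candidate vertex is excluded by some other constraint, so the feasible region is empty.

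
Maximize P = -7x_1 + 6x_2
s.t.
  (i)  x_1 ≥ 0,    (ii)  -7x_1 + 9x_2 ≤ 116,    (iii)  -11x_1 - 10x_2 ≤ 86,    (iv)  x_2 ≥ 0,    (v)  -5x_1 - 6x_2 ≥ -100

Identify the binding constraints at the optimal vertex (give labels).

(i) and (ii)

Vertices and P = -7x_1 + 6x_2:
  (0, 116/9) → P = 232/3
  (0, 0) → P = 0
  (68/29, 1280/87) → P = 2084/29
  (20, 0) → P = -140

The maximum is at (0, 116/9). Substituting into each constraint, equality holds for (i) and (ii); the remaining constraints have slack.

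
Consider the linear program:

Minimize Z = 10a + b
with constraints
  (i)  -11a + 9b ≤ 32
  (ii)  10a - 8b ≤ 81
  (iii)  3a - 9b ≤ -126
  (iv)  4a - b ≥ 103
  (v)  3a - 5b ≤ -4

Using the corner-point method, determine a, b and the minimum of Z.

Vertices and Z = 10a + b:
  (985/2, 1211/2) → Z = 11061/2
  (959/25, 1261/25) → Z = 10851/25
  (743/22, 353/11) → Z = 4068/11

The optimum lies where 10a - 8b = 81 and 4a - b = 103.
Solving simultaneously gives a = 743/22, b = 353/11.

a = 743/22, b = 353/11, minimum Z = 4068/11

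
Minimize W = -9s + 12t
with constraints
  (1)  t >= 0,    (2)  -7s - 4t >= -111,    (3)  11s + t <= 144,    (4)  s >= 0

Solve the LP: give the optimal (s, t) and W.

s = 144/11, t = 0, minimum W = -1296/11

Corner points and W = -9s + 12t:
  (144/11, 0) → W = -1296/11
  (0, 0) → W = 0
  (465/37, 213/37) → W = -1629/37
  (0, 111/4) → W = 333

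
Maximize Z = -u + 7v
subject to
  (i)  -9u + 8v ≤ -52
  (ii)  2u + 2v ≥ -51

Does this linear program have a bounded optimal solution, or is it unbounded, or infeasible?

unbounded

From the feasible point (-152/17, -563/34), moving in the direction (8, 9) keeps every constraint satisfied while Z increases without bound.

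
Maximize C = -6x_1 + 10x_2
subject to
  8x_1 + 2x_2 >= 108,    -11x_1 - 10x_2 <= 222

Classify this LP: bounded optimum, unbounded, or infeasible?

unbounded

From the feasible point (762/29, -1482/29), moving in the direction (-2, 8) keeps every constraint satisfied while C increases without bound.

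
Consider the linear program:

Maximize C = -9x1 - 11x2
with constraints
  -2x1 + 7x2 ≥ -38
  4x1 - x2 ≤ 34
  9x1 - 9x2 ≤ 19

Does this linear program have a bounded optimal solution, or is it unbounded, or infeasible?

unbounded

From the feasible point (-209/45, -304/45), moving in the direction (-7, -2) keeps every constraint satisfied while C increases without bound.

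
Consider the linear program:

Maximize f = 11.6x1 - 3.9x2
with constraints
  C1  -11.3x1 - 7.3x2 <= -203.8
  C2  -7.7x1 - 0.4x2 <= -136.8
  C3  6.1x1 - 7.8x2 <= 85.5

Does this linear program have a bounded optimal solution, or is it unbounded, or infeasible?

From the feasible point (17.61984, 2.81808), moving in the direction (7.8, 6.1) keeps every constraint satisfied while f increases without bound.

unbounded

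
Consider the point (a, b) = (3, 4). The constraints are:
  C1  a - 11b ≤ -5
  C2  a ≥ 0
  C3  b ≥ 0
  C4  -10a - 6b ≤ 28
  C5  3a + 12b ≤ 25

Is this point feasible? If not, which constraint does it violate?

not feasible — violates C5

Constraint C5: 3a + 12b = 57, which is not ≤ 25. All other constraints are satisfied.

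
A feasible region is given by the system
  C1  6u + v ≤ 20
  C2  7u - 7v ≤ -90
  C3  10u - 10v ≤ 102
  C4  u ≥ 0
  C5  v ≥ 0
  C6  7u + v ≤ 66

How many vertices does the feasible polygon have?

3

The feasible vertices (each the meet of two boundaries and inside every other half-plane) are:
  (50/49, 680/49)
  (0, 20)
  (0, 90/7)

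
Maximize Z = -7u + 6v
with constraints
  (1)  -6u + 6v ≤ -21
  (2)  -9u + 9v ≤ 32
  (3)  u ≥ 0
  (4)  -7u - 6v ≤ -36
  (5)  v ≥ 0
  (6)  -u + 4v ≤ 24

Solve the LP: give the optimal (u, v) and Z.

Corner points and Z = -7u + 6v:
  (57/13, 23/26) → Z = -330/13
  (38/3, 55/6) → Z = -101/3
  (36/7, 0) → Z = -36
The feasible region is unbounded (it extends along (4, 1), (1, 0)), but Z strictly decreases along every unbounded feasible direction, so there is no improving ray and the maximum is attained at a vertex.

u = 57/13, v = 23/26, maximum Z = -330/13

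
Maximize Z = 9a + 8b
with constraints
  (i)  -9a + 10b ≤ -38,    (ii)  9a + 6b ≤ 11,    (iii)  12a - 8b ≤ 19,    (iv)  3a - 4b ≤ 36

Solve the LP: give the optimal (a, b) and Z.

a = -19/8, b = -95/16, maximum Z = -551/8

Feasible corners and Z = 9a + 8b:
  (-19/8, -95/16) → Z = -551/8
  (-104/3, -35) → Z = -592
  (-53/6, -125/8) → Z = -409/2

At the optimal vertex, -9a + 10b = -38 and 12a - 8b = 19.
Solving simultaneously gives a = -19/8, b = -95/16.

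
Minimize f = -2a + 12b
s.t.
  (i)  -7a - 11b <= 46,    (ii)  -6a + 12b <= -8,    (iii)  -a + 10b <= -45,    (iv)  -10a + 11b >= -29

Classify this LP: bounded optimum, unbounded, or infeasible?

The boundaries -7a - 11b = 46 and -6a + 12b = -8 meet at (-232/75, -166/75), but that point violates -a + 10b ≤ -45. Every candidate vertex is excluded by some other constraint, so the feasible region is empty.

infeasible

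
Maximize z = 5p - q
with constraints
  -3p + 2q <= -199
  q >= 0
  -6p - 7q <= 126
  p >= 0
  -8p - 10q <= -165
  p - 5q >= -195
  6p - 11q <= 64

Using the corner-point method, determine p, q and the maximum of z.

At the optimal vertex, p - 5q = -195 and 6p - 11q = 64.
Solving simultaneously gives p = 2465/19, q = 1234/19.

p = 2465/19, q = 1234/19, maximum z = 11091/19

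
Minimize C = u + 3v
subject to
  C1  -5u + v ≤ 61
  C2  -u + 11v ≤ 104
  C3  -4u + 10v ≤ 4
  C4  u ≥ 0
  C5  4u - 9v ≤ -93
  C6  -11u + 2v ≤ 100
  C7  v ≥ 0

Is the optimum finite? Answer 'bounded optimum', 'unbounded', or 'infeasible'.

The boundaries -u + 11v = 104 and -4u + 10v = 4 meet at (498/17, 206/17), but that point violates 4u - 9v ≤ -93. Every candidate vertex is excluded by some other constraint, so the feasible region is empty.

infeasible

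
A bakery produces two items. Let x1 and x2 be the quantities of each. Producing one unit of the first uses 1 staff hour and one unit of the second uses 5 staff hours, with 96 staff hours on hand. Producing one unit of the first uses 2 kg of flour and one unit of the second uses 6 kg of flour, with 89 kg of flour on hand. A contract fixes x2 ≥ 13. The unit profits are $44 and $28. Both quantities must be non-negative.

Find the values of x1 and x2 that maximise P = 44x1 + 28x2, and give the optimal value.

x1 = 11/2, x2 = 13, maximum P = 606

Feasible corners and P = 44x1 + 28x2:
  (0, 89/6) → P = 1246/3
  (0, 13) → P = 364
  (11/2, 13) → P = 606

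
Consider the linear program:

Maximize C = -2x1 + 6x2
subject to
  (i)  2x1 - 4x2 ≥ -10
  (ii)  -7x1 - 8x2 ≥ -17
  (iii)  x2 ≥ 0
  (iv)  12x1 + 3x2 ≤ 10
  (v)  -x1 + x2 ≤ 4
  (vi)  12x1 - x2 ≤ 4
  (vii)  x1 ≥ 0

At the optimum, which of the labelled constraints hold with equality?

(ii) and (vii)

Extreme points and C = -2x1 + 6x2:
  (29/75, 134/75) → C = 746/75
  (0, 17/8) → C = 51/4
  (1/3, 0) → C = -2/3
  (0, 0) → C = 0
  (11/24, 3/2) → C = 97/12

The maximum is at (0, 17/8). Substituting into each constraint, equality holds for (ii) and (vii); the remaining constraints have slack.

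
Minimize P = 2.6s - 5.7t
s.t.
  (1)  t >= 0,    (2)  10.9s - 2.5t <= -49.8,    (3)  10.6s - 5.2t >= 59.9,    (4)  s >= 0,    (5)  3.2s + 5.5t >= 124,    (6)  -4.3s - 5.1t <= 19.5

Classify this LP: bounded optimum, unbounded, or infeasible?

infeasible

The boundaries t = 0 and 3.2s + 5.5t = 124 meet at (38.75, 0), but that point violates 10.9s - 2.5t ≤ -49.8. Every candidate vertex is excluded by some other constraint, so the feasible region is empty.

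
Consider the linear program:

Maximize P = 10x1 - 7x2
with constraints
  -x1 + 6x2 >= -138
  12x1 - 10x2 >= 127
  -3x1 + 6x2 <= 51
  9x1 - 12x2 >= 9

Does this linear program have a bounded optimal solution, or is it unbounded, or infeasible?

unbounded

From the feasible point (-309/31, -1529/62), moving in the direction (6, 1) keeps every constraint satisfied while P increases without bound.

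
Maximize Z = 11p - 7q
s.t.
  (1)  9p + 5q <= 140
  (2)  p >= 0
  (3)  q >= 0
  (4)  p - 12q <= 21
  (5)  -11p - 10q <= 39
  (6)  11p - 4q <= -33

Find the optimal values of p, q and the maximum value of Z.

The optimum lies where p = 0 and 11p - 4q = -33.
Solving simultaneously gives p = 0, q = 33/4.

p = 0, q = 33/4, maximum Z = -231/4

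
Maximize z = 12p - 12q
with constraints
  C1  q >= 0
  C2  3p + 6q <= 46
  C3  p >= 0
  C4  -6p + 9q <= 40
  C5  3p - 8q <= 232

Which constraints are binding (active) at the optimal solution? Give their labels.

Vertices and z = 12p - 12q:
  (46/3, 0) → z = 184
  (0, 0) → z = 0
  (58/21, 44/7) → z = -296/7
  (0, 40/9) → z = -160/3

The maximum is at (46/3, 0). Substituting into each constraint, equality holds for C1 and C2; the remaining constraints have slack.

C1 and C2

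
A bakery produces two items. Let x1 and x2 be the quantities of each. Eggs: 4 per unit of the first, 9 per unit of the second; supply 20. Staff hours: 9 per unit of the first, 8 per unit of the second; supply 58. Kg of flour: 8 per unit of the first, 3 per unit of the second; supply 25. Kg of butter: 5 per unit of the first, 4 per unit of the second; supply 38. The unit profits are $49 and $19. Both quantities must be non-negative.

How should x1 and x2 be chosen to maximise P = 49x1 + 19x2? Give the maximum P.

Extreme points and P = 49x1 + 19x2:
  (0, 0) → P = 0
  (0, 20/9) → P = 380/9
  (25/8, 0) → P = 1225/8
  (11/4, 1) → P = 615/4

x1 = 11/4, x2 = 1, maximum P = 615/4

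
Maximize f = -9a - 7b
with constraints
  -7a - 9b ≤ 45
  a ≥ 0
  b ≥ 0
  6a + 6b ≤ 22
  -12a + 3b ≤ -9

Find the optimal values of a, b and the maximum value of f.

Vertices and f = -9a - 7b:
  (11/3, 0) → f = -33
  (3/4, 0) → f = -27/4
  (4/3, 7/3) → f = -85/3

At the optimal vertex, b = 0 and -12a + 3b = -9.
Solving simultaneously gives a = 3/4, b = 0.

a = 3/4, b = 0, maximum f = -27/4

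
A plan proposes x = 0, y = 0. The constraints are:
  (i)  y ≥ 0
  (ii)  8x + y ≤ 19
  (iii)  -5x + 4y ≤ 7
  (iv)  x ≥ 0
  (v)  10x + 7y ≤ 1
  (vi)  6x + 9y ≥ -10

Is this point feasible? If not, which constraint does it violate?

(i): 0 ≥ 0 ✓
(ii): 0 ≤ 19 ✓
(iii): 0 ≤ 7 ✓
(iv): 0 ≥ 0 ✓
(v): 0 ≤ 1 ✓
(vi): 0 ≥ -10 ✓

feasible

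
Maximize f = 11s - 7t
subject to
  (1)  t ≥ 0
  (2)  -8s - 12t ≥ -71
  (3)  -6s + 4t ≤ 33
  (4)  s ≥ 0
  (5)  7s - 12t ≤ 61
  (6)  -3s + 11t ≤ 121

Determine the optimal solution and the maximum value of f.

Corner points and f = 11s - 7t:
  (0, 0) → f = 0
  (61/7, 0) → f = 671/7
  (0, 71/12) → f = -497/12
  (44/5, 1/20) → f = 1929/20

The binding constraints are -8s - 12t = -71 and 7s - 12t = 61.
Solving simultaneously gives s = 44/5, t = 1/20.

s = 44/5, t = 1/20, maximum f = 1929/20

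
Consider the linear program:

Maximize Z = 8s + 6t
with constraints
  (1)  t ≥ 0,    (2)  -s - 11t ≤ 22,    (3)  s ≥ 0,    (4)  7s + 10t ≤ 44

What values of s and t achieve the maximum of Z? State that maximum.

s = 44/7, t = 0, maximum Z = 352/7

Extreme points and Z = 8s + 6t:
  (0, 0) → Z = 0
  (44/7, 0) → Z = 352/7
  (0, 22/5) → Z = 132/5

The binding constraints are t = 0 and 7s + 10t = 44.
Solving simultaneously gives s = 44/7, t = 0.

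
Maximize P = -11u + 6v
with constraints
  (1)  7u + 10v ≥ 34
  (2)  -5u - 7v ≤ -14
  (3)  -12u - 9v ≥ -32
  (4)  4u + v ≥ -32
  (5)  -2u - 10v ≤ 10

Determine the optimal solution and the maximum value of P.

Feasible corners and P = -11u + 6v:
  (14/57, 184/57) → P = 50/3
  (-118/11, 120/11) → P = 2018/11
  (-40/3, 64/3) → P = 824/3

u = -40/3, v = 64/3, maximum P = 824/3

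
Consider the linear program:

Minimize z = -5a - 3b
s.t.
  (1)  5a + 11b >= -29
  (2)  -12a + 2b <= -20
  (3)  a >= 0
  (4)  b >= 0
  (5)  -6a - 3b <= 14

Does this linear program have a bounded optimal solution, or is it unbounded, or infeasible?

From the feasible point (5/3, 0), moving in the direction (1, 0) keeps every constraint satisfied while z decreases without bound.

unbounded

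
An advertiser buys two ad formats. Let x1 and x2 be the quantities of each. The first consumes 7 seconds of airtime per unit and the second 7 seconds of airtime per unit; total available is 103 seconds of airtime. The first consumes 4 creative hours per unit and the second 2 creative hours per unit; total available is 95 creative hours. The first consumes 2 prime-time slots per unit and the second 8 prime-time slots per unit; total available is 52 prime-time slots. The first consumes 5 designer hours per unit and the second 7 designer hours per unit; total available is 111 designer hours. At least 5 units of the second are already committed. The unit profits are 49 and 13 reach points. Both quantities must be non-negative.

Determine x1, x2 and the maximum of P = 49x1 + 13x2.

Extreme points and P = 49x1 + 13x2:
  (0, 13/2) → P = 169/2
  (0, 5) → P = 65
  (6, 5) → P = 359

The binding constraints are 2x1 + 8x2 = 52 and x2 = 5.
Solving simultaneously gives x1 = 6, x2 = 5.

x1 = 6, x2 = 5, maximum P = 359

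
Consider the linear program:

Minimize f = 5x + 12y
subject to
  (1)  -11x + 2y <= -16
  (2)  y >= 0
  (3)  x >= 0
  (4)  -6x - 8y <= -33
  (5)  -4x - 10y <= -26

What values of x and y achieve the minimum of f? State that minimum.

Vertices and f = 5x + 12y:
  (97/50, 267/100) → f = 2087/50
  (13/2, 0) → f = 65/2
  (61/14, 6/7) → f = 449/14
The feasible region is unbounded (it extends along (1, 0), (2, 11)), but f strictly increases along every unbounded feasible direction, so there is no improving ray and the minimum is attained at a vertex.

x = 61/14, y = 6/7, minimum f = 449/14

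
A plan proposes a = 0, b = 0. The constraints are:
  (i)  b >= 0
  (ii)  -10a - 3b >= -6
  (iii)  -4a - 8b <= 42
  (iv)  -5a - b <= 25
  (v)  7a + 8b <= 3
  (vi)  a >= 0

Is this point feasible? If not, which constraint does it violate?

(i): 0 ≥ 0 ✓
(ii): 0 ≥ -6 ✓
(iii): 0 ≤ 42 ✓
(iv): 0 ≤ 25 ✓
(v): 0 ≤ 3 ✓
(vi): 0 ≥ 0 ✓

feasible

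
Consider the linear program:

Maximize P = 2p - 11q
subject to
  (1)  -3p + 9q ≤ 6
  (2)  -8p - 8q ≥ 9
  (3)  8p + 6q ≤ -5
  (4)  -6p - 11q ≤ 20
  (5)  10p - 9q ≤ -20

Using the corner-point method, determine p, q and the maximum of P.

p = -100/41, q = -20/41, maximum P = 20/41

Vertices and P = 2p - 11q:
  (-82/29, -8/29) → P = -76/29
  (-2, 0) → P = -4
  (-100/41, -20/41) → P = 20/41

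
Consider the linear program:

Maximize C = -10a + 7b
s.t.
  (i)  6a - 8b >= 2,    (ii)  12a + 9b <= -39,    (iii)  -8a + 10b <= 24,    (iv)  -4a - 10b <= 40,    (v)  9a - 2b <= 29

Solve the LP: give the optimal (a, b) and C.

a = -75/23, b = -62/23, maximum C = 316/23

Vertices and C = -10a + 7b:
  (-49/25, -43/25) → C = 189/25
  (-75/23, -62/23) → C = 316/23
  (-5/14, -27/7) → C = -164/7

The binding constraints are 6a - 8b = 2 and -4a - 10b = 40.
Solving simultaneously gives a = -75/23, b = -62/23.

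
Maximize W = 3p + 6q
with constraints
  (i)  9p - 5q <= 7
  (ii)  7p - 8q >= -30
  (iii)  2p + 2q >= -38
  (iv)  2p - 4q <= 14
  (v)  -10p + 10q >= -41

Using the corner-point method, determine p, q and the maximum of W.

Extreme points and W = 3p + 6q:
  (206/37, 319/37) → W = 2532/37
  (-21/13, -56/13) → W = -399/13
  (-182/15, -103/15) → W = -388/5
  (-31/3, -26/3) → W = -83

The binding constraints are 9p - 5q = 7 and 7p - 8q = -30.
Solving simultaneously gives p = 206/37, q = 319/37.

p = 206/37, q = 319/37, maximum W = 2532/37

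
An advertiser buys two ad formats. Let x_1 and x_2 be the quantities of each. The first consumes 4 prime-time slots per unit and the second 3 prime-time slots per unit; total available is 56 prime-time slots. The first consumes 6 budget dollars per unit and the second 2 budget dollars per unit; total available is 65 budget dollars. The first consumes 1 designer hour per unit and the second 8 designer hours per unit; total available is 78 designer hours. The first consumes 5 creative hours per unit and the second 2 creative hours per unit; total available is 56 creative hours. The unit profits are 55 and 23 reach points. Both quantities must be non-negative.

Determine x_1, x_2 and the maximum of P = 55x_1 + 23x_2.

x_1 = 8, x_2 = 8, maximum P = 624

Vertices and P = 55x_1 + 23x_2:
  (0, 0) → P = 0
  (0, 39/4) → P = 897/4
  (65/6, 0) → P = 3575/6
  (214/29, 256/29) → P = 17658/29
  (8, 8) → P = 624
  (9, 11/2) → P = 1243/2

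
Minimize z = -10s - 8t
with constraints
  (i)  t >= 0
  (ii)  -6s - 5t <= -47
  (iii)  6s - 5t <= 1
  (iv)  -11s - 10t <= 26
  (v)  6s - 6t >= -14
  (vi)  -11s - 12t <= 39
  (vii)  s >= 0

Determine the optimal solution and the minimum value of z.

s = 38/3, t = 15, minimum z = -740/3

Feasible corners and z = -10s - 8t:
  (4, 23/5) → z = -384/5
  (106/33, 61/11) → z = -2524/33
  (38/3, 15) → z = -740/3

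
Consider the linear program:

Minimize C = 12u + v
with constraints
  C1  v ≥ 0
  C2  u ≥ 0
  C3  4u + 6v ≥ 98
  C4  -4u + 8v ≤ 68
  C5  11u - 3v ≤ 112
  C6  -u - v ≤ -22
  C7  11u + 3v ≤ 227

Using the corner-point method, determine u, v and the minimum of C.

u = 9, v = 13, minimum C = 121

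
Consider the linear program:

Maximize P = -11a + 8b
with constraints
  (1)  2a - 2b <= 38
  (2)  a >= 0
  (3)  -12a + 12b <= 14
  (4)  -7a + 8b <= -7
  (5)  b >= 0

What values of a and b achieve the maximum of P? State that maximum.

Vertices and P = -11a + 8b:
  (145, 126) → P = -587
  (19, 0) → P = -209
  (1, 0) → P = -11

At the optimal vertex, -7a + 8b = -7 and b = 0.
Solving simultaneously gives a = 1, b = 0.

a = 1, b = 0, maximum P = -11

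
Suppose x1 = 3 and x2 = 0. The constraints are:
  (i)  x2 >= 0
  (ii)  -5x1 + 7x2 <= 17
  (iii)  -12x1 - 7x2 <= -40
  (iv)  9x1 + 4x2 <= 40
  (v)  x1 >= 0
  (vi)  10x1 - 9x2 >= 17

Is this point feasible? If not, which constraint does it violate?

Constraint (iii): -12x1 - 7x2 = -36, which is not ≤ -40. All other constraints are satisfied.

not feasible — violates (iii)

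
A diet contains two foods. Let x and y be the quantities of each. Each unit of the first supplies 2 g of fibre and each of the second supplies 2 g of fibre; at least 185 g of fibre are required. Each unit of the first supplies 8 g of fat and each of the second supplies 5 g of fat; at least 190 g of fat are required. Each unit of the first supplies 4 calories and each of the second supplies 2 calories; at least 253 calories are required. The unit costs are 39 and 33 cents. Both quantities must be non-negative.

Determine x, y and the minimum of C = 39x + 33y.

x = 34, y = 117/2, minimum C = 6513/2

Feasible corners and C = 39x + 33y:
  (0, 253/2) → C = 8349/2
  (185/2, 0) → C = 7215/2
  (34, 117/2) → C = 6513/2
The feasible region is unbounded (it extends along (0, 1), (1, 0)), but C strictly increases along every unbounded feasible direction, so there is no improving ray and the minimum is attained at a vertex.

At the optimal vertex, 2x + 2y = 185 and 4x + 2y = 253.
Solving simultaneously gives x = 34, y = 117/2.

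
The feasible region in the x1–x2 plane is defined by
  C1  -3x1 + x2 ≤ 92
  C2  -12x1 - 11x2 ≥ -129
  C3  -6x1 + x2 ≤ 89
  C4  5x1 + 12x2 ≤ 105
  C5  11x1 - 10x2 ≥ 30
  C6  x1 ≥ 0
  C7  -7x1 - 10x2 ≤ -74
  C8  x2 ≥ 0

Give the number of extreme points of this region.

4

Of the 28 pairwise boundary intersections, those satisfying every inequality are:
  (1620/241, 1059/241)
  (43/4, 0)
  (52/9, 151/45)
  (74/7, 0)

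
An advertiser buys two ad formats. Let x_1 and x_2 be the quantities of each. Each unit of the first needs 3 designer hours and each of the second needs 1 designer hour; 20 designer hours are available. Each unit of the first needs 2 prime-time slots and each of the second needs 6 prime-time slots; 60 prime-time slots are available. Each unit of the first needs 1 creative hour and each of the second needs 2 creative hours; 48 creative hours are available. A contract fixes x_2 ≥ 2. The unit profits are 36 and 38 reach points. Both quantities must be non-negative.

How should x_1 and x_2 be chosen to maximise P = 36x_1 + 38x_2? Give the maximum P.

x_1 = 15/4, x_2 = 35/4, maximum P = 935/2

At the optimal vertex, 3x_1 + x_2 = 20 and 2x_1 + 6x_2 = 60.
Solving simultaneously gives x_1 = 15/4, x_2 = 35/4.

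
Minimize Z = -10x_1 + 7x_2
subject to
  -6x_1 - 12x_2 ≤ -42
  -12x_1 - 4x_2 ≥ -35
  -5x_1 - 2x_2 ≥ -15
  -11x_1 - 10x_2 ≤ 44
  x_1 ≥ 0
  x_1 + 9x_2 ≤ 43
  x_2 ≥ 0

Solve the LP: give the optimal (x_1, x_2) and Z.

Extreme points and Z = -10x_1 + 7x_2:
  (2, 5/2) → Z = -5/2
  (0, 7/2) → Z = 49/2
  (49/43, 200/43) → Z = 910/43
  (0, 43/9) → Z = 301/9

x_1 = 2, x_2 = 5/2, minimum Z = -5/2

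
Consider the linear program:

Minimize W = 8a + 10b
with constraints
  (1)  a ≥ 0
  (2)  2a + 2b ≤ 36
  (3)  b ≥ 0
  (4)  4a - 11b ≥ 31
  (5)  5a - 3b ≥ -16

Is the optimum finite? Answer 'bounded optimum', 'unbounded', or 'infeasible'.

bounded optimum

Vertices and W = 8a + 10b:
  (18, 0) → W = 144
  (229/15, 41/15) → W = 2242/15
  (31/4, 0) → W = 62
The feasible region has finitely many vertices and no improving ray; the minimum is 62 at (31/4, 0).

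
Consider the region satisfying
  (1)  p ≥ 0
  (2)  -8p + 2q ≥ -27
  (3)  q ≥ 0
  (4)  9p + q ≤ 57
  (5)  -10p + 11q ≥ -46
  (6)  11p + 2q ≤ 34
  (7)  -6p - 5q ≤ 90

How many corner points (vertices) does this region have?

3

The feasible vertices (each the meet of two boundaries and inside every other half-plane) are:
  (0, 0)
  (0, 17)
  (34/11, 0)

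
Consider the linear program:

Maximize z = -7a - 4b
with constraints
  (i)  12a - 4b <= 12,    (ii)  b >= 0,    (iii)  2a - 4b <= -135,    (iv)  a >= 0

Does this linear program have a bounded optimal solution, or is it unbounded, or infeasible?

bounded optimum

Corner points and z = -7a - 4b:
  (147/10, 411/10) → z = -2673/10
  (0, 135/4) → z = -135
The feasible region has finitely many vertices and no improving ray; the maximum is -135 at (0, 135/4).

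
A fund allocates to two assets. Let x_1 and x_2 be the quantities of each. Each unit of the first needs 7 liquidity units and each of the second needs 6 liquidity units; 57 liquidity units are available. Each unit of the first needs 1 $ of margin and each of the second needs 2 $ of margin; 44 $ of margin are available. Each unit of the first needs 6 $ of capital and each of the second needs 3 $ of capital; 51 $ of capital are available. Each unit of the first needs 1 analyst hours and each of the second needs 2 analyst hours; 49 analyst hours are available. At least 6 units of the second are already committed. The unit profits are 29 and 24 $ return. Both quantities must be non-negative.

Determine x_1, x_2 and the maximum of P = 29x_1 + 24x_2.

x_1 = 3, x_2 = 6, maximum P = 231

Feasible corners and P = 29x_1 + 24x_2:
  (0, 19/2) → P = 228
  (0, 6) → P = 144
  (3, 6) → P = 231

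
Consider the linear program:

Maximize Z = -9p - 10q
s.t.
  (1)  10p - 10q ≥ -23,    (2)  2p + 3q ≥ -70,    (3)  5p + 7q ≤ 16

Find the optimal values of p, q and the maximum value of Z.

p = -769/50, q = -327/25, maximum Z = 13461/50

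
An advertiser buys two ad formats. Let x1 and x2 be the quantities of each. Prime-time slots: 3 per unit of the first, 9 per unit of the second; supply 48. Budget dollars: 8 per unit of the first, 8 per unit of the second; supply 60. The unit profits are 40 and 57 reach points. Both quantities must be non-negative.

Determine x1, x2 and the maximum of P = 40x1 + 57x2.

Vertices and P = 40x1 + 57x2:
  (0, 0) → P = 0
  (0, 16/3) → P = 304
  (15/2, 0) → P = 300
  (13/4, 17/4) → P = 1489/4

x1 = 13/4, x2 = 17/4, maximum P = 1489/4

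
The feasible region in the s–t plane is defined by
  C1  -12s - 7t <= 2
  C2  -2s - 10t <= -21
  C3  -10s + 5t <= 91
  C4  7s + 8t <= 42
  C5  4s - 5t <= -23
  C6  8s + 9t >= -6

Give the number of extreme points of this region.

The feasible vertices (each the meet of two boundaries and inside every other half-plane) are:
  (-647/130, 536/65)
  (-171/88, 67/22)
  (-518/115, 1057/115)
  (26/67, 329/67)

4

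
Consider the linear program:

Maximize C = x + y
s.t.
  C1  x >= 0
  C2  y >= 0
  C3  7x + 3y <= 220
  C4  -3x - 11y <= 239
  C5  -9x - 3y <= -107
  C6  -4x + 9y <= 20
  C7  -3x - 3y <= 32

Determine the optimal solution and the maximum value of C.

Extreme points and C = x + y:
  (220/7, 0) → C = 220/7
  (107/9, 0) → C = 107/9
  (128/5, 68/5) → C = 196/5
  (301/31, 608/93) → C = 1511/93

At the optimal vertex, 7x + 3y = 220 and -4x + 9y = 20.
Solving simultaneously gives x = 128/5, y = 68/5.

x = 128/5, y = 68/5, maximum C = 196/5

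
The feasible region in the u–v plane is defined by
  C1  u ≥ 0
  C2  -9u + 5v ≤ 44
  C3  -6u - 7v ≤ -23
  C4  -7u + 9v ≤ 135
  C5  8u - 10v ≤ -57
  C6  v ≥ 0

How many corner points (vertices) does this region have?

Pairwise boundary intersections that survive every other constraint:
  (0, 44/5)
  (0, 57/10)
  (279/46, 907/46)
  (837/2, 681/2)

4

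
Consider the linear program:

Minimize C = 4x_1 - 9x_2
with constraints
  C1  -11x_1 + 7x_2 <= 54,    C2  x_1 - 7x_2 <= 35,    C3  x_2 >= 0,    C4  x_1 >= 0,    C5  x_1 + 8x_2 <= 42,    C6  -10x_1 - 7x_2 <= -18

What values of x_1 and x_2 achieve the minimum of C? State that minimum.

x_1 = 0, x_2 = 21/4, minimum C = -189/4

Feasible corners and C = 4x_1 - 9x_2:
  (35, 0) → C = 140
  (574/15, 7/15) → C = 2233/15
  (9/5, 0) → C = 36/5
  (0, 21/4) → C = -189/4
  (0, 18/7) → C = -162/7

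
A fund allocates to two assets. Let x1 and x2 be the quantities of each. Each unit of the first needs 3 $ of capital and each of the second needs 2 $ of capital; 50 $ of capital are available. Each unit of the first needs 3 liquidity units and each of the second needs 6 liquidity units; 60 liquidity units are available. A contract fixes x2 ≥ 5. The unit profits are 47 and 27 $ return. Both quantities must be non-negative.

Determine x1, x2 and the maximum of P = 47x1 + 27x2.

The optimum lies where 3x1 + 6x2 = 60 and x2 = 5.
Solving simultaneously gives x1 = 10, x2 = 5.

x1 = 10, x2 = 5, maximum P = 605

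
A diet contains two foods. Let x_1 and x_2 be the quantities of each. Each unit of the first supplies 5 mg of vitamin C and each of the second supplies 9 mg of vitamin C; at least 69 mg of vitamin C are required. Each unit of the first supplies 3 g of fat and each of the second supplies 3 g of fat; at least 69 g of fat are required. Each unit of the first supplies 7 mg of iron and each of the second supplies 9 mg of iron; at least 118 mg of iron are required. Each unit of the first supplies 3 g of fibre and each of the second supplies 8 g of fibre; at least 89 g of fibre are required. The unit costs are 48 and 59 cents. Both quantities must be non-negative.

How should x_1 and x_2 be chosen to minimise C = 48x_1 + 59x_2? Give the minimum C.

x_1 = 19, x_2 = 4, minimum C = 1148

Feasible corners and C = 48x_1 + 59x_2:
  (0, 23) → C = 1357
  (89/3, 0) → C = 1424
  (19, 4) → C = 1148
The feasible region is unbounded (it extends along (0, 1), (1, 0)), but C strictly increases along every unbounded feasible direction, so there is no improving ray and the minimum is attained at a vertex.

The optimum lies where 3x_1 + 3x_2 = 69 and 3x_1 + 8x_2 = 89.
Solving simultaneously gives x_1 = 19, x_2 = 4.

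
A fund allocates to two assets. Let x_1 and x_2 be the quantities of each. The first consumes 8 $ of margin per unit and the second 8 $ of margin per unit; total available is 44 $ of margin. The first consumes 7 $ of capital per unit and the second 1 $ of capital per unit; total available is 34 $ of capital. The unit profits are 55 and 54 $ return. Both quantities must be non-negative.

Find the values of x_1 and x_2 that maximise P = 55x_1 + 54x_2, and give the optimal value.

Extreme points and P = 55x_1 + 54x_2:
  (0, 0) → P = 0
  (0, 11/2) → P = 297
  (34/7, 0) → P = 1870/7
  (19/4, 3/4) → P = 1207/4

x_1 = 19/4, x_2 = 3/4, maximum P = 1207/4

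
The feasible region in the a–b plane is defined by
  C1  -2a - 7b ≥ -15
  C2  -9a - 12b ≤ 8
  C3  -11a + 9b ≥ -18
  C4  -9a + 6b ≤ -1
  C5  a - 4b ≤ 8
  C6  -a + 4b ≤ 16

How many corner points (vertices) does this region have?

The feasible vertices (each the meet of two boundaries and inside every other half-plane) are:
  (261/95, 129/95)
  (97/75, 133/75)
  (48/71, -250/213)
  (-2/9, -1/2)

4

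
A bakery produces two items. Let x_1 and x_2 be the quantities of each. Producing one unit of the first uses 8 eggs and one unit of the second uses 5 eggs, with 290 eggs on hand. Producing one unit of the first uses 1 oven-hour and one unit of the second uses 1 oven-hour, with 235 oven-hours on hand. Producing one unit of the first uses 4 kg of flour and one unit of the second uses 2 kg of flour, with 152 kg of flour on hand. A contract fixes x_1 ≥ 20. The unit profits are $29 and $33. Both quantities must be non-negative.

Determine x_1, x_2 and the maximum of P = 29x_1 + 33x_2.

Extreme points and P = 29x_1 + 33x_2:
  (145/4, 0) → P = 4205/4
  (20, 0) → P = 580
  (20, 26) → P = 1438

At the optimal vertex, 8x_1 + 5x_2 = 290 and x_1 = 20.
Solving simultaneously gives x_1 = 20, x_2 = 26.

x_1 = 20, x_2 = 26, maximum P = 1438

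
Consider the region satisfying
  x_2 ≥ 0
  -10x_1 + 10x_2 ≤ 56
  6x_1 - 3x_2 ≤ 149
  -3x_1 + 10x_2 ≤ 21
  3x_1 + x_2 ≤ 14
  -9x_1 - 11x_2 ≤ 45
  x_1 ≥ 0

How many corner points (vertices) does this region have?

4

Pairwise boundary intersections that survive every other constraint:
  (14/3, 0)
  (0, 0)
  (119/33, 35/11)
  (0, 21/10)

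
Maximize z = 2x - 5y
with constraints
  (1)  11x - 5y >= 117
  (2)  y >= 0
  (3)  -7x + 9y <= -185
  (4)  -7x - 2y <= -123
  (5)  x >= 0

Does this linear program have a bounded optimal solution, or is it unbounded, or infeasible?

unbounded

From the feasible point (185/7, 0), moving in the direction (1, 0) keeps every constraint satisfied while z increases without bound.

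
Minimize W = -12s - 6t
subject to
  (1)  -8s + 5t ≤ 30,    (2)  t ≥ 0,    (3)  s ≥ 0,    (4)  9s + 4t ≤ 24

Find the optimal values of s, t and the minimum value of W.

s = 0, t = 6, minimum W = -36

Corner points and W = -12s - 6t:
  (0, 6) → W = -36
  (0, 0) → W = 0
  (8/3, 0) → W = -32

The binding constraints are -8s + 5t = 30 and s = 0.
Solving simultaneously gives s = 0, t = 6.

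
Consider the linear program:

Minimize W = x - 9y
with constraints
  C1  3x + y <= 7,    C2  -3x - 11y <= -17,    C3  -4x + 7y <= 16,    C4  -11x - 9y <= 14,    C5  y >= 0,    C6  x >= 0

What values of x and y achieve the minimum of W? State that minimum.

x = 33/25, y = 76/25, minimum W = -651/25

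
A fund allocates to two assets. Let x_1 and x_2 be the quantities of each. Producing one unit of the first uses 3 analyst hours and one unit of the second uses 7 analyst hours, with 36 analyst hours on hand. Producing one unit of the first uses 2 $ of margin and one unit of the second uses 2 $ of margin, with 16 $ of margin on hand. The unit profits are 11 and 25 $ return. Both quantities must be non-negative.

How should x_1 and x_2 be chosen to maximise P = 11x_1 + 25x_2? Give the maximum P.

Vertices and P = 11x_1 + 25x_2:
  (0, 0) → P = 0
  (0, 36/7) → P = 900/7
  (8, 0) → P = 88
  (5, 3) → P = 130

The binding constraints are 3x_1 + 7x_2 = 36 and 2x_1 + 2x_2 = 16.
Solving simultaneously gives x_1 = 5, x_2 = 3.

x_1 = 5, x_2 = 3, maximum P = 130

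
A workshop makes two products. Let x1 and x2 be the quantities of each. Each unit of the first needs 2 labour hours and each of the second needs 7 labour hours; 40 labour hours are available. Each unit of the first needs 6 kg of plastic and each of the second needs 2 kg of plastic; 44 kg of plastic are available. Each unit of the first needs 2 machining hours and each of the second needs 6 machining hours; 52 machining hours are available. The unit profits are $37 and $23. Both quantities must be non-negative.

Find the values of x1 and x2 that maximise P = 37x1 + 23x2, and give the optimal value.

x1 = 6, x2 = 4, maximum P = 314

The binding constraints are 2x1 + 7x2 = 40 and 6x1 + 2x2 = 44.
Solving simultaneously gives x1 = 6, x2 = 4.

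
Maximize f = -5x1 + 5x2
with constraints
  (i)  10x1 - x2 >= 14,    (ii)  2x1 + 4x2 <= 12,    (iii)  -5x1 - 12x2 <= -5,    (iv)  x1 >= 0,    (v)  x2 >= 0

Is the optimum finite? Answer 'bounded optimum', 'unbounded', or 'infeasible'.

bounded optimum

Vertices and f = -5x1 + 5x2:
  (34/21, 46/21) → f = 20/7
  (7/5, 0) → f = -7
  (6, 0) → f = -30
The feasible region has finitely many vertices and no improving ray; the maximum is 20/7 at (34/21, 46/21).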